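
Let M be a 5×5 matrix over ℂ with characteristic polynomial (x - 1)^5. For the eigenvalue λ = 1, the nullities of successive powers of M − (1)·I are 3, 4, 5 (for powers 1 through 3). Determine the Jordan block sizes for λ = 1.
Block sizes for λ = 1: [3, 1, 1]

From the dimensions of kernels of powers, the number of Jordan blocks of size at least j is d_j − d_{j−1} where d_j = dim ker(N^j) (with d_0 = 0). Computing the differences gives [3, 1, 1].
The number of blocks of size exactly k is (#blocks of size ≥ k) − (#blocks of size ≥ k + 1), so the partition is: 2 block(s) of size 1, 1 block(s) of size 3.
In nonincreasing order the block sizes are [3, 1, 1].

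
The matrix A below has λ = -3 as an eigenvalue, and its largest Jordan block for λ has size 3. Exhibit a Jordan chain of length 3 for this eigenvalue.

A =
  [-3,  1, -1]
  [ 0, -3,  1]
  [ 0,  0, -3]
A Jordan chain for λ = -3 of length 3:
v_1 = (1, 0, 0)ᵀ
v_2 = (-1, 1, 0)ᵀ
v_3 = (0, 0, 1)ᵀ

Let N = A − (-3)·I. We want v_3 with N^3 v_3 = 0 but N^2 v_3 ≠ 0; then v_{j-1} := N · v_j for j = 3, …, 2.

Pick v_3 = (0, 0, 1)ᵀ.
Then v_2 = N · v_3 = (-1, 1, 0)ᵀ.
Then v_1 = N · v_2 = (1, 0, 0)ᵀ.

Sanity check: (A − (-3)·I) v_1 = (0, 0, 0)ᵀ = 0. ✓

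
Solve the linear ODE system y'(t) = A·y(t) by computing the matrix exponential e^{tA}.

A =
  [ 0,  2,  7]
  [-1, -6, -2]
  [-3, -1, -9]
e^{tA} =
  [t^2*exp(-5*t) + 5*t*exp(-5*t) + exp(-5*t), t^2*exp(-5*t)/2 + 2*t*exp(-5*t), 3*t^2*exp(-5*t)/2 + 7*t*exp(-5*t)]
  [t^2*exp(-5*t) - t*exp(-5*t), t^2*exp(-5*t)/2 - t*exp(-5*t) + exp(-5*t), 3*t^2*exp(-5*t)/2 - 2*t*exp(-5*t)]
  [-t^2*exp(-5*t) - 3*t*exp(-5*t), -t^2*exp(-5*t)/2 - t*exp(-5*t), -3*t^2*exp(-5*t)/2 - 4*t*exp(-5*t) + exp(-5*t)]

Strategy: write A = P · J · P⁻¹ where J is a Jordan canonical form, so e^{tA} = P · e^{tJ} · P⁻¹, and e^{tJ} can be computed block-by-block.

A has Jordan form
J =
  [-5,  1,  0]
  [ 0, -5,  1]
  [ 0,  0, -5]
(up to reordering of blocks).

Per-block formulas:
  For a 3×3 Jordan block J_3(-5): exp(t · J_3(-5)) = e^(-5t)·(I + t·N + (t^2/2)·N^2), where N is the 3×3 nilpotent shift.

After assembling e^{tJ} and conjugating by P, we get:

e^{tA} =
  [t^2*exp(-5*t) + 5*t*exp(-5*t) + exp(-5*t), t^2*exp(-5*t)/2 + 2*t*exp(-5*t), 3*t^2*exp(-5*t)/2 + 7*t*exp(-5*t)]
  [t^2*exp(-5*t) - t*exp(-5*t), t^2*exp(-5*t)/2 - t*exp(-5*t) + exp(-5*t), 3*t^2*exp(-5*t)/2 - 2*t*exp(-5*t)]
  [-t^2*exp(-5*t) - 3*t*exp(-5*t), -t^2*exp(-5*t)/2 - t*exp(-5*t), -3*t^2*exp(-5*t)/2 - 4*t*exp(-5*t) + exp(-5*t)]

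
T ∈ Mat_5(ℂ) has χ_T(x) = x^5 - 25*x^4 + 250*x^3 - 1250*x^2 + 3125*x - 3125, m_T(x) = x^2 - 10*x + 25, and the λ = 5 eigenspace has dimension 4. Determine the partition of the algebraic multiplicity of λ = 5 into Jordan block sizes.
Block sizes for λ = 5: [2, 1, 1, 1]

Step 1 — from the characteristic polynomial, algebraic multiplicity of λ = 5 is 5. From dim ker(T − (5)·I) = 4, there are exactly 4 Jordan blocks for λ = 5.
Step 2 — from the minimal polynomial, the factor (x − 5)^2 tells us the largest block for λ = 5 has size 2.
Step 3 — with total size 5, 4 blocks, and largest block 2, the block sizes (in nonincreasing order) are [2, 1, 1, 1].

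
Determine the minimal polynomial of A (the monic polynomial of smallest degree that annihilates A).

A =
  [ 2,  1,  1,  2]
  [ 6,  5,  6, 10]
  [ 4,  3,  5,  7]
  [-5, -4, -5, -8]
x^3 - 3*x^2 + 3*x - 1

The characteristic polynomial is χ_A(x) = (x - 1)^4, so the eigenvalues are known. The minimal polynomial is
  m_A(x) = Π_λ (x − λ)^{k_λ}
where k_λ is the size of the *largest* Jordan block for λ (equivalently, the smallest k with (A − λI)^k v = 0 for every generalised eigenvector v of λ).

  λ = 1: largest Jordan block has size 3, contributing (x − 1)^3

So m_A(x) = (x - 1)^3 = x^3 - 3*x^2 + 3*x - 1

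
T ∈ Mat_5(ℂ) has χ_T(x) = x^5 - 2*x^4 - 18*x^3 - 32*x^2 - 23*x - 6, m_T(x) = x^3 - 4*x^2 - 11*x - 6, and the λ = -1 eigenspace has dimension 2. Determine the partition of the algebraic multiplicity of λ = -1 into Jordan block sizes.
Block sizes for λ = -1: [2, 2]

Step 1 — from the characteristic polynomial, algebraic multiplicity of λ = -1 is 4. From dim ker(T − (-1)·I) = 2, there are exactly 2 Jordan blocks for λ = -1.
Step 2 — from the minimal polynomial, the factor (x + 1)^2 tells us the largest block for λ = -1 has size 2.
Step 3 — with total size 4, 2 blocks, and largest block 2, the block sizes (in nonincreasing order) are [2, 2].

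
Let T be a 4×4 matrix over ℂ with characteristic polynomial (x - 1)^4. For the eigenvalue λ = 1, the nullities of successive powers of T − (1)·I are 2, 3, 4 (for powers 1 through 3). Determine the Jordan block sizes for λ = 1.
Block sizes for λ = 1: [3, 1]

From the dimensions of kernels of powers, the number of Jordan blocks of size at least j is d_j − d_{j−1} where d_j = dim ker(N^j) (with d_0 = 0). Computing the differences gives [2, 1, 1].
The number of blocks of size exactly k is (#blocks of size ≥ k) − (#blocks of size ≥ k + 1), so the partition is: 1 block(s) of size 1, 1 block(s) of size 3.
In nonincreasing order the block sizes are [3, 1].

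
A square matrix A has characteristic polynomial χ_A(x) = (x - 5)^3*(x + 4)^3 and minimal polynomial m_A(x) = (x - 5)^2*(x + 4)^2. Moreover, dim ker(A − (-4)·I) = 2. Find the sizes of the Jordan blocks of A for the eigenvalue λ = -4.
Block sizes for λ = -4: [2, 1]

Step 1 — from the characteristic polynomial, algebraic multiplicity of λ = -4 is 3. From dim ker(A − (-4)·I) = 2, there are exactly 2 Jordan blocks for λ = -4.
Step 2 — from the minimal polynomial, the factor (x + 4)^2 tells us the largest block for λ = -4 has size 2.
Step 3 — with total size 3, 2 blocks, and largest block 2, the block sizes (in nonincreasing order) are [2, 1].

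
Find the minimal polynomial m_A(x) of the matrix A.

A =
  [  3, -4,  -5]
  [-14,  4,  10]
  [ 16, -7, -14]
x^3 + 7*x^2 + 8*x - 16

The characteristic polynomial is χ_A(x) = (x - 1)*(x + 4)^2, so the eigenvalues are known. The minimal polynomial is
  m_A(x) = Π_λ (x − λ)^{k_λ}
where k_λ is the size of the *largest* Jordan block for λ (equivalently, the smallest k with (A − λI)^k v = 0 for every generalised eigenvector v of λ).

  λ = -4: largest Jordan block has size 2, contributing (x + 4)^2
  λ = 1: largest Jordan block has size 1, contributing (x − 1)

So m_A(x) = (x - 1)*(x + 4)^2 = x^3 + 7*x^2 + 8*x - 16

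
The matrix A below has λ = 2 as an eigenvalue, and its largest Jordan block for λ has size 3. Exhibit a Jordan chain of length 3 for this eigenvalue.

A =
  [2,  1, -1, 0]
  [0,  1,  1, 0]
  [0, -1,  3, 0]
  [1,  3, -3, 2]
A Jordan chain for λ = 2 of length 3:
v_1 = (0, 0, 0, 1)ᵀ
v_2 = (1, -1, -1, 3)ᵀ
v_3 = (0, 1, 0, 0)ᵀ

Let N = A − (2)·I. We want v_3 with N^3 v_3 = 0 but N^2 v_3 ≠ 0; then v_{j-1} := N · v_j for j = 3, …, 2.

Pick v_3 = (0, 1, 0, 0)ᵀ.
Then v_2 = N · v_3 = (1, -1, -1, 3)ᵀ.
Then v_1 = N · v_2 = (0, 0, 0, 1)ᵀ.

Sanity check: (A − (2)·I) v_1 = (0, 0, 0, 0)ᵀ = 0. ✓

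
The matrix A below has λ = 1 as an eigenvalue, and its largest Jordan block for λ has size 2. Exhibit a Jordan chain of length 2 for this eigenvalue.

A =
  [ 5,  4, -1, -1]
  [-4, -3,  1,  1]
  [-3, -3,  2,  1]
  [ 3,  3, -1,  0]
A Jordan chain for λ = 1 of length 2:
v_1 = (4, -4, -3, 3)ᵀ
v_2 = (1, 0, 0, 0)ᵀ

Let N = A − (1)·I. We want v_2 with N^2 v_2 = 0 but N^1 v_2 ≠ 0; then v_{j-1} := N · v_j for j = 2, …, 2.

Pick v_2 = (1, 0, 0, 0)ᵀ.
Then v_1 = N · v_2 = (4, -4, -3, 3)ᵀ.

Sanity check: (A − (1)·I) v_1 = (0, 0, 0, 0)ᵀ = 0. ✓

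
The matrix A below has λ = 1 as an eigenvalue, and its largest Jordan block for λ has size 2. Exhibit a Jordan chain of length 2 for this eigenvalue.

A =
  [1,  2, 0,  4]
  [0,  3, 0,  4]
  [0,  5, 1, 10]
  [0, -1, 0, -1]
A Jordan chain for λ = 1 of length 2:
v_1 = (2, 2, 5, -1)ᵀ
v_2 = (0, 1, 0, 0)ᵀ

Let N = A − (1)·I. We want v_2 with N^2 v_2 = 0 but N^1 v_2 ≠ 0; then v_{j-1} := N · v_j for j = 2, …, 2.

Pick v_2 = (0, 1, 0, 0)ᵀ.
Then v_1 = N · v_2 = (2, 2, 5, -1)ᵀ.

Sanity check: (A − (1)·I) v_1 = (0, 0, 0, 0)ᵀ = 0. ✓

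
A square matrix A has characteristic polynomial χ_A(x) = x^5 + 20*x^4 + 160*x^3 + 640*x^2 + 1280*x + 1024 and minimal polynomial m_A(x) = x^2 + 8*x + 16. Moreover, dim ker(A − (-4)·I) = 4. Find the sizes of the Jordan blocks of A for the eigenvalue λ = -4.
Block sizes for λ = -4: [2, 1, 1, 1]

Step 1 — from the characteristic polynomial, algebraic multiplicity of λ = -4 is 5. From dim ker(A − (-4)·I) = 4, there are exactly 4 Jordan blocks for λ = -4.
Step 2 — from the minimal polynomial, the factor (x + 4)^2 tells us the largest block for λ = -4 has size 2.
Step 3 — with total size 5, 4 blocks, and largest block 2, the block sizes (in nonincreasing order) are [2, 1, 1, 1].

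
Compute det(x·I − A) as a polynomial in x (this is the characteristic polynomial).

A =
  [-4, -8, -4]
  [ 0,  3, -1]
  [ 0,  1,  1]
x^3 - 12*x + 16

Expanding det(x·I − A) (e.g. by cofactor expansion or by noting that A is similar to its Jordan form J, which has the same characteristic polynomial as A) gives
  χ_A(x) = x^3 - 12*x + 16
which factors as (x - 2)^2*(x + 4). The eigenvalues (with algebraic multiplicities) are λ = -4 with multiplicity 1, λ = 2 with multiplicity 2.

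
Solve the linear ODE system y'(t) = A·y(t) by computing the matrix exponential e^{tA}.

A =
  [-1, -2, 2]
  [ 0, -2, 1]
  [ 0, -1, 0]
e^{tA} =
  [exp(-t), -2*t*exp(-t), 2*t*exp(-t)]
  [0, -t*exp(-t) + exp(-t), t*exp(-t)]
  [0, -t*exp(-t), t*exp(-t) + exp(-t)]

Strategy: write A = P · J · P⁻¹ where J is a Jordan canonical form, so e^{tA} = P · e^{tJ} · P⁻¹, and e^{tJ} can be computed block-by-block.

A has Jordan form
J =
  [-1,  1,  0]
  [ 0, -1,  0]
  [ 0,  0, -1]
(up to reordering of blocks).

Per-block formulas:
  For a 1×1 block at λ = -1: exp(t · [-1]) = [e^(-1t)].
  For a 2×2 Jordan block J_2(-1): exp(t · J_2(-1)) = e^(-1t)·(I + t·N), where N is the 2×2 nilpotent shift.

After assembling e^{tJ} and conjugating by P, we get:

e^{tA} =
  [exp(-t), -2*t*exp(-t), 2*t*exp(-t)]
  [0, -t*exp(-t) + exp(-t), t*exp(-t)]
  [0, -t*exp(-t), t*exp(-t) + exp(-t)]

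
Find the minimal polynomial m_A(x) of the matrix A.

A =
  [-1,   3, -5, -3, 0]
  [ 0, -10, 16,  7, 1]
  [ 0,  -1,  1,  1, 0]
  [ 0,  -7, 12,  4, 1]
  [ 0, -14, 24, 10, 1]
x^3 + 3*x^2 + 3*x + 1

The characteristic polynomial is χ_A(x) = (x + 1)^5, so the eigenvalues are known. The minimal polynomial is
  m_A(x) = Π_λ (x − λ)^{k_λ}
where k_λ is the size of the *largest* Jordan block for λ (equivalently, the smallest k with (A − λI)^k v = 0 for every generalised eigenvector v of λ).

  λ = -1: largest Jordan block has size 3, contributing (x + 1)^3

So m_A(x) = (x + 1)^3 = x^3 + 3*x^2 + 3*x + 1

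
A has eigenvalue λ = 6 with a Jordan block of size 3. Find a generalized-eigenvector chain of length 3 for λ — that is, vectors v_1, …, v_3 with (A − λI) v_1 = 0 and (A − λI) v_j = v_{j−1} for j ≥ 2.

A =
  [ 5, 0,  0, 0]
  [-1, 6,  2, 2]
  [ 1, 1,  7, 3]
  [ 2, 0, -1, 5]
A Jordan chain for λ = 6 of length 3:
v_1 = (0, 2, 1, -1)ᵀ
v_2 = (0, 0, 1, 0)ᵀ
v_3 = (0, 1, 0, 0)ᵀ

Let N = A − (6)·I. We want v_3 with N^3 v_3 = 0 but N^2 v_3 ≠ 0; then v_{j-1} := N · v_j for j = 3, …, 2.

Pick v_3 = (0, 1, 0, 0)ᵀ.
Then v_2 = N · v_3 = (0, 0, 1, 0)ᵀ.
Then v_1 = N · v_2 = (0, 2, 1, -1)ᵀ.

Sanity check: (A − (6)·I) v_1 = (0, 0, 0, 0)ᵀ = 0. ✓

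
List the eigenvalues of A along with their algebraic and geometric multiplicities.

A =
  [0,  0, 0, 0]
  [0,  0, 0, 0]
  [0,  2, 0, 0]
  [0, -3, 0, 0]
λ = 0: alg = 4, geom = 3

Step 1 — factor the characteristic polynomial to read off the algebraic multiplicities:
  χ_A(x) = x^4

Step 2 — compute geometric multiplicities via the rank-nullity identity g(λ) = n − rank(A − λI):
  rank(A − (0)·I) = 1, so dim ker(A − (0)·I) = n − 1 = 3

Summary:
  λ = 0: algebraic multiplicity = 4, geometric multiplicity = 3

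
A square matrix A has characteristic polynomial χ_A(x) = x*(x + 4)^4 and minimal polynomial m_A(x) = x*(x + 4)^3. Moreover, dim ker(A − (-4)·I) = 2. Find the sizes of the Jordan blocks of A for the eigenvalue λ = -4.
Block sizes for λ = -4: [3, 1]

Step 1 — from the characteristic polynomial, algebraic multiplicity of λ = -4 is 4. From dim ker(A − (-4)·I) = 2, there are exactly 2 Jordan blocks for λ = -4.
Step 2 — from the minimal polynomial, the factor (x + 4)^3 tells us the largest block for λ = -4 has size 3.
Step 3 — with total size 4, 2 blocks, and largest block 3, the block sizes (in nonincreasing order) are [3, 1].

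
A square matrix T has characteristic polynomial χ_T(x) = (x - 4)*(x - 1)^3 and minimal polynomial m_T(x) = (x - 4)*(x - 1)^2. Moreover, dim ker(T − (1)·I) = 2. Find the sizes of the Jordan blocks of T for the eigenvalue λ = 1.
Block sizes for λ = 1: [2, 1]

Step 1 — from the characteristic polynomial, algebraic multiplicity of λ = 1 is 3. From dim ker(T − (1)·I) = 2, there are exactly 2 Jordan blocks for λ = 1.
Step 2 — from the minimal polynomial, the factor (x − 1)^2 tells us the largest block for λ = 1 has size 2.
Step 3 — with total size 3, 2 blocks, and largest block 2, the block sizes (in nonincreasing order) are [2, 1].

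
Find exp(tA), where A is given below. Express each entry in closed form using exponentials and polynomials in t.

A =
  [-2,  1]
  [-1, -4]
e^{tA} =
  [t*exp(-3*t) + exp(-3*t), t*exp(-3*t)]
  [-t*exp(-3*t), -t*exp(-3*t) + exp(-3*t)]

Strategy: write A = P · J · P⁻¹ where J is a Jordan canonical form, so e^{tA} = P · e^{tJ} · P⁻¹, and e^{tJ} can be computed block-by-block.

A has Jordan form
J =
  [-3,  1]
  [ 0, -3]
(up to reordering of blocks).

Per-block formulas:
  For a 2×2 Jordan block J_2(-3): exp(t · J_2(-3)) = e^(-3t)·(I + t·N), where N is the 2×2 nilpotent shift.

After assembling e^{tJ} and conjugating by P, we get:

e^{tA} =
  [t*exp(-3*t) + exp(-3*t), t*exp(-3*t)]
  [-t*exp(-3*t), -t*exp(-3*t) + exp(-3*t)]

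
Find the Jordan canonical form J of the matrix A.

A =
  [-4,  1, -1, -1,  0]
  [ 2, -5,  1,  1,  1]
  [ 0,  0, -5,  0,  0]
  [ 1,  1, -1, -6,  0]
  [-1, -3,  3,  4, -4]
J_3(-5) ⊕ J_1(-5) ⊕ J_1(-4)

The characteristic polynomial is
  det(x·I − A) = x^5 + 24*x^4 + 230*x^3 + 1100*x^2 + 2625*x + 2500 = (x + 4)*(x + 5)^4

Eigenvalues and multiplicities (the geometric multiplicity of λ is n − rank(A − λI), which equals the number of Jordan blocks for λ):
  λ = -5: algebraic multiplicity = 4, geometric multiplicity = 2
  λ = -4: algebraic multiplicity = 1, geometric multiplicity = 1

Determining the block sizes for each eigenvalue:
  λ = -5: with am = 4 and gm = 2, the partition is not yet determined (e.g. several partitions of 4 into 2 parts exist). Let N = A − (-5)·I. Computing rank(N^1) = 3, rank(N^2) = 2, rank(N^3) = 1; the number of blocks of size ≥ j is rank(N^{j−1}) − rank(N^j), giving [2, 1, 1]. So we have 1 block(s) of size 3, 1 block(s) of size 1 → block sizes [3, 1]
  λ = -4: one block (gm = 1), so the single block has size am = 1 → block sizes [1]

Assembling the blocks gives a Jordan form
J =
  [-5,  1,  0,  0,  0]
  [ 0, -5,  1,  0,  0]
  [ 0,  0, -5,  0,  0]
  [ 0,  0,  0, -5,  0]
  [ 0,  0,  0,  0, -4]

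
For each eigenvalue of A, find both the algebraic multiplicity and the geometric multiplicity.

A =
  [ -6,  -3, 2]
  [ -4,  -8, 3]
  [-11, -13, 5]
λ = -3: alg = 3, geom = 1

Step 1 — factor the characteristic polynomial to read off the algebraic multiplicities:
  χ_A(x) = (x + 3)^3

Step 2 — compute geometric multiplicities via the rank-nullity identity g(λ) = n − rank(A − λI):
  rank(A − (-3)·I) = 2, so dim ker(A − (-3)·I) = n − 2 = 1

Summary:
  λ = -3: algebraic multiplicity = 3, geometric multiplicity = 1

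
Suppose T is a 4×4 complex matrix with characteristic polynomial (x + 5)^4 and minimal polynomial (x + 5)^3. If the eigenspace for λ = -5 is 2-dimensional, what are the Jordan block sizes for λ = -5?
Block sizes for λ = -5: [3, 1]

Step 1 — from the characteristic polynomial, algebraic multiplicity of λ = -5 is 4. From dim ker(T − (-5)·I) = 2, there are exactly 2 Jordan blocks for λ = -5.
Step 2 — from the minimal polynomial, the factor (x + 5)^3 tells us the largest block for λ = -5 has size 3.
Step 3 — with total size 4, 2 blocks, and largest block 3, the block sizes (in nonincreasing order) are [3, 1].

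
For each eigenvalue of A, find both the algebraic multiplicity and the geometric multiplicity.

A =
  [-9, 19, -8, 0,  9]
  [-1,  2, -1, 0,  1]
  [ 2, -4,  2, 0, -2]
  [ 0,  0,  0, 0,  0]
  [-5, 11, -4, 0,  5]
λ = 0: alg = 5, geom = 3

Step 1 — factor the characteristic polynomial to read off the algebraic multiplicities:
  χ_A(x) = x^5

Step 2 — compute geometric multiplicities via the rank-nullity identity g(λ) = n − rank(A − λI):
  rank(A − (0)·I) = 2, so dim ker(A − (0)·I) = n − 2 = 3

Summary:
  λ = 0: algebraic multiplicity = 5, geometric multiplicity = 3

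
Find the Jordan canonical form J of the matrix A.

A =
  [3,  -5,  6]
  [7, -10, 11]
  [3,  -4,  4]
J_3(-1)

The characteristic polynomial is
  det(x·I − A) = x^3 + 3*x^2 + 3*x + 1 = (x + 1)^3

Eigenvalues and multiplicities (the geometric multiplicity of λ is n − rank(A − λI), which equals the number of Jordan blocks for λ):
  λ = -1: algebraic multiplicity = 3, geometric multiplicity = 1

Determining the block sizes for each eigenvalue:
  λ = -1: one block (gm = 1), so the single block has size am = 3 → block sizes [3]

Assembling the blocks gives a Jordan form
J =
  [-1,  1,  0]
  [ 0, -1,  1]
  [ 0,  0, -1]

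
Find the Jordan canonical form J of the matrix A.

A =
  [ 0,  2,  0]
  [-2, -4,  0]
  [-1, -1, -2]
J_2(-2) ⊕ J_1(-2)

The characteristic polynomial is
  det(x·I − A) = x^3 + 6*x^2 + 12*x + 8 = (x + 2)^3

Eigenvalues and multiplicities (the geometric multiplicity of λ is n − rank(A − λI), which equals the number of Jordan blocks for λ):
  λ = -2: algebraic multiplicity = 3, geometric multiplicity = 2

Determining the block sizes for each eigenvalue:
  λ = -2: 2 blocks summing to 3 forces exactly one block of size 2 and the rest size 1 → block sizes [2, 1]

Assembling the blocks gives a Jordan form
J =
  [-2,  1,  0]
  [ 0, -2,  0]
  [ 0,  0, -2]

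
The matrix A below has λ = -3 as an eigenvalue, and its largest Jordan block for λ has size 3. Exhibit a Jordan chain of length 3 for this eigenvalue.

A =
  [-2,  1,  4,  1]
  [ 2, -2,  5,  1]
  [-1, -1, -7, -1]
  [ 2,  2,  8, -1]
A Jordan chain for λ = -3 of length 3:
v_1 = (1, 1, -1, 2)ᵀ
v_2 = (1, 2, -1, 2)ᵀ
v_3 = (1, 0, 0, 0)ᵀ

Let N = A − (-3)·I. We want v_3 with N^3 v_3 = 0 but N^2 v_3 ≠ 0; then v_{j-1} := N · v_j for j = 3, …, 2.

Pick v_3 = (1, 0, 0, 0)ᵀ.
Then v_2 = N · v_3 = (1, 2, -1, 2)ᵀ.
Then v_1 = N · v_2 = (1, 1, -1, 2)ᵀ.

Sanity check: (A − (-3)·I) v_1 = (0, 0, 0, 0)ᵀ = 0. ✓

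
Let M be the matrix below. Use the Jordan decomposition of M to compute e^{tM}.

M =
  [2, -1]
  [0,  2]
e^{tM} =
  [exp(2*t), -t*exp(2*t)]
  [0, exp(2*t)]

Strategy: write M = P · J · P⁻¹ where J is a Jordan canonical form, so e^{tM} = P · e^{tJ} · P⁻¹, and e^{tJ} can be computed block-by-block.

M has Jordan form
J =
  [2, 1]
  [0, 2]
(up to reordering of blocks).

Per-block formulas:
  For a 2×2 Jordan block J_2(2): exp(t · J_2(2)) = e^(2t)·(I + t·N), where N is the 2×2 nilpotent shift.

After assembling e^{tJ} and conjugating by P, we get:

e^{tM} =
  [exp(2*t), -t*exp(2*t)]
  [0, exp(2*t)]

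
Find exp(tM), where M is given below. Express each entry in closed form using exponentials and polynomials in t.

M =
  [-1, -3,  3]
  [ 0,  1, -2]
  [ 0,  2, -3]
e^{tM} =
  [exp(-t), -3*t*exp(-t), 3*t*exp(-t)]
  [0, 2*t*exp(-t) + exp(-t), -2*t*exp(-t)]
  [0, 2*t*exp(-t), -2*t*exp(-t) + exp(-t)]

Strategy: write M = P · J · P⁻¹ where J is a Jordan canonical form, so e^{tM} = P · e^{tJ} · P⁻¹, and e^{tJ} can be computed block-by-block.

M has Jordan form
J =
  [-1,  1,  0]
  [ 0, -1,  0]
  [ 0,  0, -1]
(up to reordering of blocks).

Per-block formulas:
  For a 2×2 Jordan block J_2(-1): exp(t · J_2(-1)) = e^(-1t)·(I + t·N), where N is the 2×2 nilpotent shift.
  For a 1×1 block at λ = -1: exp(t · [-1]) = [e^(-1t)].

After assembling e^{tJ} and conjugating by P, we get:

e^{tM} =
  [exp(-t), -3*t*exp(-t), 3*t*exp(-t)]
  [0, 2*t*exp(-t) + exp(-t), -2*t*exp(-t)]
  [0, 2*t*exp(-t), -2*t*exp(-t) + exp(-t)]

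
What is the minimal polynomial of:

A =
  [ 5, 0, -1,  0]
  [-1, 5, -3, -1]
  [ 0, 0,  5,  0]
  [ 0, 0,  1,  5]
x^2 - 10*x + 25

The characteristic polynomial is χ_A(x) = (x - 5)^4, so the eigenvalues are known. The minimal polynomial is
  m_A(x) = Π_λ (x − λ)^{k_λ}
where k_λ is the size of the *largest* Jordan block for λ (equivalently, the smallest k with (A − λI)^k v = 0 for every generalised eigenvector v of λ).

  λ = 5: largest Jordan block has size 2, contributing (x − 5)^2

So m_A(x) = (x - 5)^2 = x^2 - 10*x + 25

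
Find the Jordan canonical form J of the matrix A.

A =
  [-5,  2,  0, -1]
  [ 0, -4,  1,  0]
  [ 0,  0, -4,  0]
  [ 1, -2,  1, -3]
J_3(-4) ⊕ J_1(-4)

The characteristic polynomial is
  det(x·I − A) = x^4 + 16*x^3 + 96*x^2 + 256*x + 256 = (x + 4)^4

Eigenvalues and multiplicities (the geometric multiplicity of λ is n − rank(A − λI), which equals the number of Jordan blocks for λ):
  λ = -4: algebraic multiplicity = 4, geometric multiplicity = 2

Determining the block sizes for each eigenvalue:
  λ = -4: with am = 4 and gm = 2, the partition is not yet determined (e.g. several partitions of 4 into 2 parts exist). Let N = A − (-4)·I. Computing rank(N^1) = 2, rank(N^2) = 1, rank(N^3) = 0; the number of blocks of size ≥ j is rank(N^{j−1}) − rank(N^j), giving [2, 1, 1]. So we have 1 block(s) of size 3, 1 block(s) of size 1 → block sizes [3, 1]

Assembling the blocks gives a Jordan form
J =
  [-4,  1,  0,  0]
  [ 0, -4,  1,  0]
  [ 0,  0, -4,  0]
  [ 0,  0,  0, -4]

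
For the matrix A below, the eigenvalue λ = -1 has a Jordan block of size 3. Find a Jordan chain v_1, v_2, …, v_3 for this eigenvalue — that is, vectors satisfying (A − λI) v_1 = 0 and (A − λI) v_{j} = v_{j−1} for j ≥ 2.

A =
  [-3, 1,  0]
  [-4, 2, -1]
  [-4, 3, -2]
A Jordan chain for λ = -1 of length 3:
v_1 = (1, 2, 2)ᵀ
v_2 = (1, 3, 3)ᵀ
v_3 = (0, 1, 0)ᵀ

Let N = A − (-1)·I. We want v_3 with N^3 v_3 = 0 but N^2 v_3 ≠ 0; then v_{j-1} := N · v_j for j = 3, …, 2.

Pick v_3 = (0, 1, 0)ᵀ.
Then v_2 = N · v_3 = (1, 3, 3)ᵀ.
Then v_1 = N · v_2 = (1, 2, 2)ᵀ.

Sanity check: (A − (-1)·I) v_1 = (0, 0, 0)ᵀ = 0. ✓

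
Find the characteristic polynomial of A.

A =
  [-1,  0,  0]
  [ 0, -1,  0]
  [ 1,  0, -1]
x^3 + 3*x^2 + 3*x + 1

Expanding det(x·I − A) (e.g. by cofactor expansion or by noting that A is similar to its Jordan form J, which has the same characteristic polynomial as A) gives
  χ_A(x) = x^3 + 3*x^2 + 3*x + 1
which factors as (x + 1)^3. The eigenvalues (with algebraic multiplicities) are λ = -1 with multiplicity 3.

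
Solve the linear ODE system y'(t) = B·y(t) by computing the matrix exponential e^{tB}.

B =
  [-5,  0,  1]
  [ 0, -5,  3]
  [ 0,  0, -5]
e^{tB} =
  [exp(-5*t), 0, t*exp(-5*t)]
  [0, exp(-5*t), 3*t*exp(-5*t)]
  [0, 0, exp(-5*t)]

Strategy: write B = P · J · P⁻¹ where J is a Jordan canonical form, so e^{tB} = P · e^{tJ} · P⁻¹, and e^{tJ} can be computed block-by-block.

B has Jordan form
J =
  [-5,  1,  0]
  [ 0, -5,  0]
  [ 0,  0, -5]
(up to reordering of blocks).

Per-block formulas:
  For a 1×1 block at λ = -5: exp(t · [-5]) = [e^(-5t)].
  For a 2×2 Jordan block J_2(-5): exp(t · J_2(-5)) = e^(-5t)·(I + t·N), where N is the 2×2 nilpotent shift.

After assembling e^{tJ} and conjugating by P, we get:

e^{tB} =
  [exp(-5*t), 0, t*exp(-5*t)]
  [0, exp(-5*t), 3*t*exp(-5*t)]
  [0, 0, exp(-5*t)]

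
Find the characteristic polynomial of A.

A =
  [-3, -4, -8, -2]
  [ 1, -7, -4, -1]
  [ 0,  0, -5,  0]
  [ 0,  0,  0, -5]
x^4 + 20*x^3 + 150*x^2 + 500*x + 625

Expanding det(x·I − A) (e.g. by cofactor expansion or by noting that A is similar to its Jordan form J, which has the same characteristic polynomial as A) gives
  χ_A(x) = x^4 + 20*x^3 + 150*x^2 + 500*x + 625
which factors as (x + 5)^4. The eigenvalues (with algebraic multiplicities) are λ = -5 with multiplicity 4.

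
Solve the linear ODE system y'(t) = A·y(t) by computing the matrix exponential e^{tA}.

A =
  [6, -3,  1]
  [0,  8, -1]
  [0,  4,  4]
e^{tA} =
  [exp(6*t), -t^2*exp(6*t) - 3*t*exp(6*t), t^2*exp(6*t)/2 + t*exp(6*t)]
  [0, 2*t*exp(6*t) + exp(6*t), -t*exp(6*t)]
  [0, 4*t*exp(6*t), -2*t*exp(6*t) + exp(6*t)]

Strategy: write A = P · J · P⁻¹ where J is a Jordan canonical form, so e^{tA} = P · e^{tJ} · P⁻¹, and e^{tJ} can be computed block-by-block.

A has Jordan form
J =
  [6, 1, 0]
  [0, 6, 1]
  [0, 0, 6]
(up to reordering of blocks).

Per-block formulas:
  For a 3×3 Jordan block J_3(6): exp(t · J_3(6)) = e^(6t)·(I + t·N + (t^2/2)·N^2), where N is the 3×3 nilpotent shift.

After assembling e^{tJ} and conjugating by P, we get:

e^{tA} =
  [exp(6*t), -t^2*exp(6*t) - 3*t*exp(6*t), t^2*exp(6*t)/2 + t*exp(6*t)]
  [0, 2*t*exp(6*t) + exp(6*t), -t*exp(6*t)]
  [0, 4*t*exp(6*t), -2*t*exp(6*t) + exp(6*t)]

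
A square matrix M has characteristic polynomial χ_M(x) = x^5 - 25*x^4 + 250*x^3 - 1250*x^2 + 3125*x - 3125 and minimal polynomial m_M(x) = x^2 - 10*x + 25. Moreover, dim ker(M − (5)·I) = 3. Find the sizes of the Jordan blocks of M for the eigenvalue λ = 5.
Block sizes for λ = 5: [2, 2, 1]

Step 1 — from the characteristic polynomial, algebraic multiplicity of λ = 5 is 5. From dim ker(M − (5)·I) = 3, there are exactly 3 Jordan blocks for λ = 5.
Step 2 — from the minimal polynomial, the factor (x − 5)^2 tells us the largest block for λ = 5 has size 2.
Step 3 — with total size 5, 3 blocks, and largest block 2, the block sizes (in nonincreasing order) are [2, 2, 1].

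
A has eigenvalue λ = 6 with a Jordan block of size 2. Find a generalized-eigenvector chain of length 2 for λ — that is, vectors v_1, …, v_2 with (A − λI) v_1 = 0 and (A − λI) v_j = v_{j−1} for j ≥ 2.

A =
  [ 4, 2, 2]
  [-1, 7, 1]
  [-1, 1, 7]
A Jordan chain for λ = 6 of length 2:
v_1 = (-2, -1, -1)ᵀ
v_2 = (1, 0, 0)ᵀ

Let N = A − (6)·I. We want v_2 with N^2 v_2 = 0 but N^1 v_2 ≠ 0; then v_{j-1} := N · v_j for j = 2, …, 2.

Pick v_2 = (1, 0, 0)ᵀ.
Then v_1 = N · v_2 = (-2, -1, -1)ᵀ.

Sanity check: (A − (6)·I) v_1 = (0, 0, 0)ᵀ = 0. ✓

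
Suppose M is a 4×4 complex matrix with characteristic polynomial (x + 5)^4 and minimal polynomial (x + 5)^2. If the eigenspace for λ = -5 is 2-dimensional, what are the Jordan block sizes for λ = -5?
Block sizes for λ = -5: [2, 2]

Step 1 — from the characteristic polynomial, algebraic multiplicity of λ = -5 is 4. From dim ker(M − (-5)·I) = 2, there are exactly 2 Jordan blocks for λ = -5.
Step 2 — from the minimal polynomial, the factor (x + 5)^2 tells us the largest block for λ = -5 has size 2.
Step 3 — with total size 4, 2 blocks, and largest block 2, the block sizes (in nonincreasing order) are [2, 2].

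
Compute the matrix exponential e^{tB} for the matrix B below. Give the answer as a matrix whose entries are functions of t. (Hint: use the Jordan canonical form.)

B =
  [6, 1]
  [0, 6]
e^{tB} =
  [exp(6*t), t*exp(6*t)]
  [0, exp(6*t)]

Strategy: write B = P · J · P⁻¹ where J is a Jordan canonical form, so e^{tB} = P · e^{tJ} · P⁻¹, and e^{tJ} can be computed block-by-block.

B has Jordan form
J =
  [6, 1]
  [0, 6]
(up to reordering of blocks).

Per-block formulas:
  For a 2×2 Jordan block J_2(6): exp(t · J_2(6)) = e^(6t)·(I + t·N), where N is the 2×2 nilpotent shift.

After assembling e^{tJ} and conjugating by P, we get:

e^{tB} =
  [exp(6*t), t*exp(6*t)]
  [0, exp(6*t)]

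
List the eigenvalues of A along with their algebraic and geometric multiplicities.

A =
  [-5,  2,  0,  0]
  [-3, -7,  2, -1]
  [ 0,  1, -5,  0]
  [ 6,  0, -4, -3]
λ = -5: alg = 4, geom = 2

Step 1 — factor the characteristic polynomial to read off the algebraic multiplicities:
  χ_A(x) = (x + 5)^4

Step 2 — compute geometric multiplicities via the rank-nullity identity g(λ) = n − rank(A − λI):
  rank(A − (-5)·I) = 2, so dim ker(A − (-5)·I) = n − 2 = 2

Summary:
  λ = -5: algebraic multiplicity = 4, geometric multiplicity = 2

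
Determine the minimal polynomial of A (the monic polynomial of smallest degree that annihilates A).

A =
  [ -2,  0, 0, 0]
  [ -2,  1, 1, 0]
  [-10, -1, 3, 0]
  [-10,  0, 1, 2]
x^4 - 4*x^3 + 16*x - 16

The characteristic polynomial is χ_A(x) = (x - 2)^3*(x + 2), so the eigenvalues are known. The minimal polynomial is
  m_A(x) = Π_λ (x − λ)^{k_λ}
where k_λ is the size of the *largest* Jordan block for λ (equivalently, the smallest k with (A − λI)^k v = 0 for every generalised eigenvector v of λ).

  λ = -2: largest Jordan block has size 1, contributing (x + 2)
  λ = 2: largest Jordan block has size 3, contributing (x − 2)^3

So m_A(x) = (x - 2)^3*(x + 2) = x^4 - 4*x^3 + 16*x - 16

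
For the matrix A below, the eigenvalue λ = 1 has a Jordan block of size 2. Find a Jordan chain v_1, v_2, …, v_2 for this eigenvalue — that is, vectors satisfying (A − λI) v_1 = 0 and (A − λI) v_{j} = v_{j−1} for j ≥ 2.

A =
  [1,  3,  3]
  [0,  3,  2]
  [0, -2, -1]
A Jordan chain for λ = 1 of length 2:
v_1 = (3, 2, -2)ᵀ
v_2 = (0, 1, 0)ᵀ

Let N = A − (1)·I. We want v_2 with N^2 v_2 = 0 but N^1 v_2 ≠ 0; then v_{j-1} := N · v_j for j = 2, …, 2.

Pick v_2 = (0, 1, 0)ᵀ.
Then v_1 = N · v_2 = (3, 2, -2)ᵀ.

Sanity check: (A − (1)·I) v_1 = (0, 0, 0)ᵀ = 0. ✓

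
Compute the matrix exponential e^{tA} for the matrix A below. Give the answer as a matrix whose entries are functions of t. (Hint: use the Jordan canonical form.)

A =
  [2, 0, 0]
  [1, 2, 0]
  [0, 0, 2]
e^{tA} =
  [exp(2*t), 0, 0]
  [t*exp(2*t), exp(2*t), 0]
  [0, 0, exp(2*t)]

Strategy: write A = P · J · P⁻¹ where J is a Jordan canonical form, so e^{tA} = P · e^{tJ} · P⁻¹, and e^{tJ} can be computed block-by-block.

A has Jordan form
J =
  [2, 1, 0]
  [0, 2, 0]
  [0, 0, 2]
(up to reordering of blocks).

Per-block formulas:
  For a 1×1 block at λ = 2: exp(t · [2]) = [e^(2t)].
  For a 2×2 Jordan block J_2(2): exp(t · J_2(2)) = e^(2t)·(I + t·N), where N is the 2×2 nilpotent shift.

After assembling e^{tJ} and conjugating by P, we get:

e^{tA} =
  [exp(2*t), 0, 0]
  [t*exp(2*t), exp(2*t), 0]
  [0, 0, exp(2*t)]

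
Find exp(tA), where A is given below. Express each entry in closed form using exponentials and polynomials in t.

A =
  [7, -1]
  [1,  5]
e^{tA} =
  [t*exp(6*t) + exp(6*t), -t*exp(6*t)]
  [t*exp(6*t), -t*exp(6*t) + exp(6*t)]

Strategy: write A = P · J · P⁻¹ where J is a Jordan canonical form, so e^{tA} = P · e^{tJ} · P⁻¹, and e^{tJ} can be computed block-by-block.

A has Jordan form
J =
  [6, 1]
  [0, 6]
(up to reordering of blocks).

Per-block formulas:
  For a 2×2 Jordan block J_2(6): exp(t · J_2(6)) = e^(6t)·(I + t·N), where N is the 2×2 nilpotent shift.

After assembling e^{tJ} and conjugating by P, we get:

e^{tA} =
  [t*exp(6*t) + exp(6*t), -t*exp(6*t)]
  [t*exp(6*t), -t*exp(6*t) + exp(6*t)]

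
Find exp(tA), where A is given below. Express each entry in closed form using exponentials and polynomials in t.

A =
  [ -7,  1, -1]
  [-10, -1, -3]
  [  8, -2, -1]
e^{tA} =
  [-t^2*exp(-3*t) - 4*t*exp(-3*t) + exp(-3*t), t*exp(-3*t), -t^2*exp(-3*t)/2 - t*exp(-3*t)]
  [-2*t^2*exp(-3*t) - 10*t*exp(-3*t), 2*t*exp(-3*t) + exp(-3*t), -t^2*exp(-3*t) - 3*t*exp(-3*t)]
  [2*t^2*exp(-3*t) + 8*t*exp(-3*t), -2*t*exp(-3*t), t^2*exp(-3*t) + 2*t*exp(-3*t) + exp(-3*t)]

Strategy: write A = P · J · P⁻¹ where J is a Jordan canonical form, so e^{tA} = P · e^{tJ} · P⁻¹, and e^{tJ} can be computed block-by-block.

A has Jordan form
J =
  [-3,  1,  0]
  [ 0, -3,  1]
  [ 0,  0, -3]
(up to reordering of blocks).

Per-block formulas:
  For a 3×3 Jordan block J_3(-3): exp(t · J_3(-3)) = e^(-3t)·(I + t·N + (t^2/2)·N^2), where N is the 3×3 nilpotent shift.

After assembling e^{tJ} and conjugating by P, we get:

e^{tA} =
  [-t^2*exp(-3*t) - 4*t*exp(-3*t) + exp(-3*t), t*exp(-3*t), -t^2*exp(-3*t)/2 - t*exp(-3*t)]
  [-2*t^2*exp(-3*t) - 10*t*exp(-3*t), 2*t*exp(-3*t) + exp(-3*t), -t^2*exp(-3*t) - 3*t*exp(-3*t)]
  [2*t^2*exp(-3*t) + 8*t*exp(-3*t), -2*t*exp(-3*t), t^2*exp(-3*t) + 2*t*exp(-3*t) + exp(-3*t)]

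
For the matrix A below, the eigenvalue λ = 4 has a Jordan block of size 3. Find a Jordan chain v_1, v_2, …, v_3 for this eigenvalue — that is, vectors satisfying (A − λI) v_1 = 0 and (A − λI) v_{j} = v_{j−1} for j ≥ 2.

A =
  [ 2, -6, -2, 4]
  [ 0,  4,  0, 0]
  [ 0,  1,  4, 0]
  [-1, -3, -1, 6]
A Jordan chain for λ = 4 of length 3:
v_1 = (-2, 0, 0, -1)ᵀ
v_2 = (-6, 0, 1, -3)ᵀ
v_3 = (0, 1, 0, 0)ᵀ

Let N = A − (4)·I. We want v_3 with N^3 v_3 = 0 but N^2 v_3 ≠ 0; then v_{j-1} := N · v_j for j = 3, …, 2.

Pick v_3 = (0, 1, 0, 0)ᵀ.
Then v_2 = N · v_3 = (-6, 0, 1, -3)ᵀ.
Then v_1 = N · v_2 = (-2, 0, 0, -1)ᵀ.

Sanity check: (A − (4)·I) v_1 = (0, 0, 0, 0)ᵀ = 0. ✓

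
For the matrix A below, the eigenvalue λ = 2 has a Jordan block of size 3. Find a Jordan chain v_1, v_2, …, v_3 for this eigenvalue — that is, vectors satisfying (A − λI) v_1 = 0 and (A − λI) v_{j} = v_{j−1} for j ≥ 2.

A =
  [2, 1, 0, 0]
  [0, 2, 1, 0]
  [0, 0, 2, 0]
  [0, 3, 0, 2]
A Jordan chain for λ = 2 of length 3:
v_1 = (1, 0, 0, 3)ᵀ
v_2 = (0, 1, 0, 0)ᵀ
v_3 = (0, 0, 1, 0)ᵀ

Let N = A − (2)·I. We want v_3 with N^3 v_3 = 0 but N^2 v_3 ≠ 0; then v_{j-1} := N · v_j for j = 3, …, 2.

Pick v_3 = (0, 0, 1, 0)ᵀ.
Then v_2 = N · v_3 = (0, 1, 0, 0)ᵀ.
Then v_1 = N · v_2 = (1, 0, 0, 3)ᵀ.

Sanity check: (A − (2)·I) v_1 = (0, 0, 0, 0)ᵀ = 0. ✓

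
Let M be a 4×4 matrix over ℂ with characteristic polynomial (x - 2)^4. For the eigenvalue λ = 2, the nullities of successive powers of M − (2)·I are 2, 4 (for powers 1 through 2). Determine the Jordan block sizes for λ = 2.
Block sizes for λ = 2: [2, 2]

From the dimensions of kernels of powers, the number of Jordan blocks of size at least j is d_j − d_{j−1} where d_j = dim ker(N^j) (with d_0 = 0). Computing the differences gives [2, 2].
The number of blocks of size exactly k is (#blocks of size ≥ k) − (#blocks of size ≥ k + 1), so the partition is: 2 block(s) of size 2.
In nonincreasing order the block sizes are [2, 2].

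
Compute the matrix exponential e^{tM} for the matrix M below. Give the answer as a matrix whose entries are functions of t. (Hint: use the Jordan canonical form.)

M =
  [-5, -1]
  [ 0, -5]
e^{tM} =
  [exp(-5*t), -t*exp(-5*t)]
  [0, exp(-5*t)]

Strategy: write M = P · J · P⁻¹ where J is a Jordan canonical form, so e^{tM} = P · e^{tJ} · P⁻¹, and e^{tJ} can be computed block-by-block.

M has Jordan form
J =
  [-5,  1]
  [ 0, -5]
(up to reordering of blocks).

Per-block formulas:
  For a 2×2 Jordan block J_2(-5): exp(t · J_2(-5)) = e^(-5t)·(I + t·N), where N is the 2×2 nilpotent shift.

After assembling e^{tJ} and conjugating by P, we get:

e^{tM} =
  [exp(-5*t), -t*exp(-5*t)]
  [0, exp(-5*t)]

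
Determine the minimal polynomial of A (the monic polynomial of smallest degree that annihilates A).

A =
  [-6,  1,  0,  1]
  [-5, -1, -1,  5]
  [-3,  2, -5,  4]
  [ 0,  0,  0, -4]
x^3 + 12*x^2 + 48*x + 64

The characteristic polynomial is χ_A(x) = (x + 4)^4, so the eigenvalues are known. The minimal polynomial is
  m_A(x) = Π_λ (x − λ)^{k_λ}
where k_λ is the size of the *largest* Jordan block for λ (equivalently, the smallest k with (A − λI)^k v = 0 for every generalised eigenvector v of λ).

  λ = -4: largest Jordan block has size 3, contributing (x + 4)^3

So m_A(x) = (x + 4)^3 = x^3 + 12*x^2 + 48*x + 64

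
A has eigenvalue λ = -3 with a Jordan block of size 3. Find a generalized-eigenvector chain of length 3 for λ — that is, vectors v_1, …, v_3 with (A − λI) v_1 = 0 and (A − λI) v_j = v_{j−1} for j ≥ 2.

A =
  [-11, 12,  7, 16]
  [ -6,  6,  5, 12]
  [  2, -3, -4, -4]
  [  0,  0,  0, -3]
A Jordan chain for λ = -3 of length 3:
v_1 = (6, 4, 0, 0)ᵀ
v_2 = (-8, -6, 2, 0)ᵀ
v_3 = (1, 0, 0, 0)ᵀ

Let N = A − (-3)·I. We want v_3 with N^3 v_3 = 0 but N^2 v_3 ≠ 0; then v_{j-1} := N · v_j for j = 3, …, 2.

Pick v_3 = (1, 0, 0, 0)ᵀ.
Then v_2 = N · v_3 = (-8, -6, 2, 0)ᵀ.
Then v_1 = N · v_2 = (6, 4, 0, 0)ᵀ.

Sanity check: (A − (-3)·I) v_1 = (0, 0, 0, 0)ᵀ = 0. ✓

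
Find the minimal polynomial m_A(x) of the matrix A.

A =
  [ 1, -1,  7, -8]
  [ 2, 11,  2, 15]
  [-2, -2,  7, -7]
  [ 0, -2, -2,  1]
x^2 - 10*x + 25

The characteristic polynomial is χ_A(x) = (x - 5)^4, so the eigenvalues are known. The minimal polynomial is
  m_A(x) = Π_λ (x − λ)^{k_λ}
where k_λ is the size of the *largest* Jordan block for λ (equivalently, the smallest k with (A − λI)^k v = 0 for every generalised eigenvector v of λ).

  λ = 5: largest Jordan block has size 2, contributing (x − 5)^2

So m_A(x) = (x - 5)^2 = x^2 - 10*x + 25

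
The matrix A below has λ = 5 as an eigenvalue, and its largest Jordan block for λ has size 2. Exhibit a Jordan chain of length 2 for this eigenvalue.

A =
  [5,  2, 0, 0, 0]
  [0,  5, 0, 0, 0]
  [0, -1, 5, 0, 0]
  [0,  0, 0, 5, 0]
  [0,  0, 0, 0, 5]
A Jordan chain for λ = 5 of length 2:
v_1 = (2, 0, -1, 0, 0)ᵀ
v_2 = (0, 1, 0, 0, 0)ᵀ

Let N = A − (5)·I. We want v_2 with N^2 v_2 = 0 but N^1 v_2 ≠ 0; then v_{j-1} := N · v_j for j = 2, …, 2.

Pick v_2 = (0, 1, 0, 0, 0)ᵀ.
Then v_1 = N · v_2 = (2, 0, -1, 0, 0)ᵀ.

Sanity check: (A − (5)·I) v_1 = (0, 0, 0, 0, 0)ᵀ = 0. ✓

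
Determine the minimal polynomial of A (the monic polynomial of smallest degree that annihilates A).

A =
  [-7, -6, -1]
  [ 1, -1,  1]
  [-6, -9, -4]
x^3 + 12*x^2 + 48*x + 64

The characteristic polynomial is χ_A(x) = (x + 4)^3, so the eigenvalues are known. The minimal polynomial is
  m_A(x) = Π_λ (x − λ)^{k_λ}
where k_λ is the size of the *largest* Jordan block for λ (equivalently, the smallest k with (A − λI)^k v = 0 for every generalised eigenvector v of λ).

  λ = -4: largest Jordan block has size 3, contributing (x + 4)^3

So m_A(x) = (x + 4)^3 = x^3 + 12*x^2 + 48*x + 64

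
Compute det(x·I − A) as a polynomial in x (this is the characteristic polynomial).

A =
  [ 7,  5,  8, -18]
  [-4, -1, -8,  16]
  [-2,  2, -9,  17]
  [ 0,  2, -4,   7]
x^4 - 4*x^3 + 6*x^2 - 4*x + 1

Expanding det(x·I − A) (e.g. by cofactor expansion or by noting that A is similar to its Jordan form J, which has the same characteristic polynomial as A) gives
  χ_A(x) = x^4 - 4*x^3 + 6*x^2 - 4*x + 1
which factors as (x - 1)^4. The eigenvalues (with algebraic multiplicities) are λ = 1 with multiplicity 4.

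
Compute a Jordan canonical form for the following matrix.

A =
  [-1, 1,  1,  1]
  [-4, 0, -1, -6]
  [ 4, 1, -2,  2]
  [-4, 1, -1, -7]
J_3(-3) ⊕ J_1(-1)

The characteristic polynomial is
  det(x·I − A) = x^4 + 10*x^3 + 36*x^2 + 54*x + 27 = (x + 1)*(x + 3)^3

Eigenvalues and multiplicities (the geometric multiplicity of λ is n − rank(A − λI), which equals the number of Jordan blocks for λ):
  λ = -3: algebraic multiplicity = 3, geometric multiplicity = 1
  λ = -1: algebraic multiplicity = 1, geometric multiplicity = 1

Determining the block sizes for each eigenvalue:
  λ = -3: one block (gm = 1), so the single block has size am = 3 → block sizes [3]
  λ = -1: one block (gm = 1), so the single block has size am = 1 → block sizes [1]

Assembling the blocks gives a Jordan form
J =
  [-3,  1,  0,  0]
  [ 0, -3,  1,  0]
  [ 0,  0, -3,  0]
  [ 0,  0,  0, -1]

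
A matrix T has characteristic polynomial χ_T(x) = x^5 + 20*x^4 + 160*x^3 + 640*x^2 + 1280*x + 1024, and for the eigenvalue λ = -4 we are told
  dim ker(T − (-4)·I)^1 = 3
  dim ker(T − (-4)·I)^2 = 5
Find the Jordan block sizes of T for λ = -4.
Block sizes for λ = -4: [2, 2, 1]

From the dimensions of kernels of powers, the number of Jordan blocks of size at least j is d_j − d_{j−1} where d_j = dim ker(N^j) (with d_0 = 0). Computing the differences gives [3, 2].
The number of blocks of size exactly k is (#blocks of size ≥ k) − (#blocks of size ≥ k + 1), so the partition is: 1 block(s) of size 1, 2 block(s) of size 2.
In nonincreasing order the block sizes are [2, 2, 1].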